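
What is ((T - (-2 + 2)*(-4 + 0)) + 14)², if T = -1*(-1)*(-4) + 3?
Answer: 169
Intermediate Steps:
T = -1 (T = 1*(-4) + 3 = -4 + 3 = -1)
((T - (-2 + 2)*(-4 + 0)) + 14)² = ((-1 - (-2 + 2)*(-4 + 0)) + 14)² = ((-1 - 0*(-4)) + 14)² = ((-1 - 1*0) + 14)² = ((-1 + 0) + 14)² = (-1 + 14)² = 13² = 169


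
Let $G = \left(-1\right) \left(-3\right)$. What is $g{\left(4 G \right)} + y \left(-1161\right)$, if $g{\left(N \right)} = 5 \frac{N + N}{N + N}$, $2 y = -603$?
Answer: $\frac{700093}{2} \approx 3.5005 \cdot 10^{5}$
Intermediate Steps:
$y = - \frac{603}{2}$ ($y = \frac{1}{2} \left(-603\right) = - \frac{603}{2} \approx -301.5$)
$G = 3$
$g{\left(N \right)} = 5$ ($g{\left(N \right)} = 5 \frac{2 N}{2 N} = 5 \cdot 2 N \frac{1}{2 N} = 5 \cdot 1 = 5$)
$g{\left(4 G \right)} + y \left(-1161\right) = 5 - - \frac{700083}{2} = 5 + \frac{700083}{2} = \frac{700093}{2}$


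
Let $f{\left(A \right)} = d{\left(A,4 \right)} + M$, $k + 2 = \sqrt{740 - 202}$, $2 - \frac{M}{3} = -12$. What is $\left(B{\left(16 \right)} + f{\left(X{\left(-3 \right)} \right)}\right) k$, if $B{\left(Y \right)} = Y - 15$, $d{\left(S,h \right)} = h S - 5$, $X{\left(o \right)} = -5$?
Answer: $-36 + 18 \sqrt{538} \approx 381.51$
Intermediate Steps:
$M = 42$ ($M = 6 - -36 = 6 + 36 = 42$)
$d{\left(S,h \right)} = -5 + S h$ ($d{\left(S,h \right)} = S h - 5 = -5 + S h$)
$B{\left(Y \right)} = -15 + Y$ ($B{\left(Y \right)} = Y - 15 = -15 + Y$)
$k = -2 + \sqrt{538}$ ($k = -2 + \sqrt{740 - 202} = -2 + \sqrt{538} \approx 21.195$)
$f{\left(A \right)} = 37 + 4 A$ ($f{\left(A \right)} = \left(-5 + A 4\right) + 42 = \left(-5 + 4 A\right) + 42 = 37 + 4 A$)
$\left(B{\left(16 \right)} + f{\left(X{\left(-3 \right)} \right)}\right) k = \left(\left(-15 + 16\right) + \left(37 + 4 \left(-5\right)\right)\right) \left(-2 + \sqrt{538}\right) = \left(1 + \left(37 - 20\right)\right) \left(-2 + \sqrt{538}\right) = \left(1 + 17\right) \left(-2 + \sqrt{538}\right) = 18 \left(-2 + \sqrt{538}\right) = -36 + 18 \sqrt{538}$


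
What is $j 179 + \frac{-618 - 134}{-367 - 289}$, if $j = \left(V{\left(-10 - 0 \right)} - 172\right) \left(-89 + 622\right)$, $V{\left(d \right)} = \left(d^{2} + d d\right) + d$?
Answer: $\frac{70410413}{41} \approx 1.7173 \cdot 10^{6}$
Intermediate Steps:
$V{\left(d \right)} = d + 2 d^{2}$ ($V{\left(d \right)} = \left(d^{2} + d^{2}\right) + d = 2 d^{2} + d = d + 2 d^{2}$)
$j = 9594$ ($j = \left(\left(-10 - 0\right) \left(1 + 2 \left(-10 - 0\right)\right) - 172\right) \left(-89 + 622\right) = \left(\left(-10 + 0\right) \left(1 + 2 \left(-10 + 0\right)\right) - 172\right) 533 = \left(- 10 \left(1 + 2 \left(-10\right)\right) - 172\right) 533 = \left(- 10 \left(1 - 20\right) - 172\right) 533 = \left(\left(-10\right) \left(-19\right) - 172\right) 533 = \left(190 - 172\right) 533 = 18 \cdot 533 = 9594$)
$j 179 + \frac{-618 - 134}{-367 - 289} = 9594 \cdot 179 + \frac{-618 - 134}{-367 - 289} = 1717326 - \frac{752}{-656} = 1717326 - - \frac{47}{41} = 1717326 + \frac{47}{41} = \frac{70410413}{41}$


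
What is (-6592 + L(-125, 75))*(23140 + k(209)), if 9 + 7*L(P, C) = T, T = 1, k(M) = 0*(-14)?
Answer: -1067957280/7 ≈ -1.5257e+8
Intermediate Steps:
k(M) = 0
L(P, C) = -8/7 (L(P, C) = -9/7 + (1/7)*1 = -9/7 + 1/7 = -8/7)
(-6592 + L(-125, 75))*(23140 + k(209)) = (-6592 - 8/7)*(23140 + 0) = -46152/7*23140 = -1067957280/7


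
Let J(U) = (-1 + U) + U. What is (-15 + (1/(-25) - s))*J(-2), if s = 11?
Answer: 651/5 ≈ 130.20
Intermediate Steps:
J(U) = -1 + 2*U
(-15 + (1/(-25) - s))*J(-2) = (-15 + (1/(-25) - 1*11))*(-1 + 2*(-2)) = (-15 + (-1/25 - 11))*(-1 - 4) = (-15 - 276/25)*(-5) = -651/25*(-5) = 651/5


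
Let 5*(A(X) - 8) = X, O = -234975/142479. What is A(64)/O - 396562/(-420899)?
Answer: -147971619406/12679582375 ≈ -11.670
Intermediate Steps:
O = -78325/47493 (O = -234975*1/142479 = -78325/47493 ≈ -1.6492)
A(X) = 8 + X/5
A(64)/O - 396562/(-420899) = (8 + (1/5)*64)/(-78325/47493) - 396562/(-420899) = (8 + 64/5)*(-47493/78325) - 396562*(-1/420899) = (104/5)*(-47493/78325) + 396562/420899 = -379944/30125 + 396562/420899 = -147971619406/12679582375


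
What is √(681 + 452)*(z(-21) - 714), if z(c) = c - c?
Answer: -714*√1133 ≈ -24033.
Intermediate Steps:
z(c) = 0
√(681 + 452)*(z(-21) - 714) = √(681 + 452)*(0 - 714) = √1133*(-714) = -714*√1133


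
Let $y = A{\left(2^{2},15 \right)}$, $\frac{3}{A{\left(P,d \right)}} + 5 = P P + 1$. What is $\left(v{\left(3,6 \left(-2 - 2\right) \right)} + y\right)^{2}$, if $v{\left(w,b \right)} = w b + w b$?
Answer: $\frac{330625}{16} \approx 20664.0$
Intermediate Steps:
$A{\left(P,d \right)} = \frac{3}{-4 + P^{2}}$ ($A{\left(P,d \right)} = \frac{3}{-5 + \left(P P + 1\right)} = \frac{3}{-5 + \left(P^{2} + 1\right)} = \frac{3}{-5 + \left(1 + P^{2}\right)} = \frac{3}{-4 + P^{2}}$)
$y = \frac{1}{4}$ ($y = \frac{3}{-4 + \left(2^{2}\right)^{2}} = \frac{3}{-4 + 4^{2}} = \frac{3}{-4 + 16} = \frac{3}{12} = 3 \cdot \frac{1}{12} = \frac{1}{4} \approx 0.25$)
$v{\left(w,b \right)} = 2 b w$ ($v{\left(w,b \right)} = b w + b w = 2 b w$)
$\left(v{\left(3,6 \left(-2 - 2\right) \right)} + y\right)^{2} = \left(2 \cdot 6 \left(-2 - 2\right) 3 + \frac{1}{4}\right)^{2} = \left(2 \cdot 6 \left(-4\right) 3 + \frac{1}{4}\right)^{2} = \left(2 \left(-24\right) 3 + \frac{1}{4}\right)^{2} = \left(-144 + \frac{1}{4}\right)^{2} = \left(- \frac{575}{4}\right)^{2} = \frac{330625}{16}$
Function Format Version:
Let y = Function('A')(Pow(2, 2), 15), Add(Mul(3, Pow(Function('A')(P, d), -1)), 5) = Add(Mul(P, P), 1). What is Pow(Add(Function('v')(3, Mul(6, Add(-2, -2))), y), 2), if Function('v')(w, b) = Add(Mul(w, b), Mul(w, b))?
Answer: Rational(330625, 16) ≈ 20664.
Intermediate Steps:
Function('A')(P, d) = Mul(3, Pow(Add(-4, Pow(P, 2)), -1)) (Function('A')(P, d) = Mul(3, Pow(Add(-5, Add(Mul(P, P), 1)), -1)) = Mul(3, Pow(Add(-5, Add(Pow(P, 2), 1)), -1)) = Mul(3, Pow(Add(-5, Add(1, Pow(P, 2))), -1)) = Mul(3, Pow(Add(-4, Pow(P, 2)), -1)))
y = Rational(1, 4) (y = Mul(3, Pow(Add(-4, Pow(Pow(2, 2), 2)), -1)) = Mul(3, Pow(Add(-4, Pow(4, 2)), -1)) = Mul(3, Pow(Add(-4, 16), -1)) = Mul(3, Pow(12, -1)) = Mul(3, Rational(1, 12)) = Rational(1, 4) ≈ 0.25000)
Function('v')(w, b) = Mul(2, b, w) (Function('v')(w, b) = Add(Mul(b, w), Mul(b, w)) = Mul(2, b, w))
Pow(Add(Function('v')(3, Mul(6, Add(-2, -2))), y), 2) = Pow(Add(Mul(2, Mul(6, Add(-2, -2)), 3), Rational(1, 4)), 2) = Pow(Add(Mul(2, Mul(6, -4), 3), Rational(1, 4)), 2) = Pow(Add(Mul(2, -24, 3), Rational(1, 4)), 2) = Pow(Add(-144, Rational(1, 4)), 2) = Pow(Rational(-575, 4), 2) = Rational(330625, 16)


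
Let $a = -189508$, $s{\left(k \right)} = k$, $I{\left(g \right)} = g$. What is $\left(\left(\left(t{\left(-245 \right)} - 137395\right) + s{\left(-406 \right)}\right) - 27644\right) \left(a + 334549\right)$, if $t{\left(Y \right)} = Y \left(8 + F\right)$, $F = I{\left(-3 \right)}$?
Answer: $-24173983470$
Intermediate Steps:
$F = -3$
$t{\left(Y \right)} = 5 Y$ ($t{\left(Y \right)} = Y \left(8 - 3\right) = Y 5 = 5 Y$)
$\left(\left(\left(t{\left(-245 \right)} - 137395\right) + s{\left(-406 \right)}\right) - 27644\right) \left(a + 334549\right) = \left(\left(\left(5 \left(-245\right) - 137395\right) - 406\right) - 27644\right) \left(-189508 + 334549\right) = \left(\left(\left(-1225 - 137395\right) - 406\right) - 27644\right) 145041 = \left(\left(-138620 - 406\right) - 27644\right) 145041 = \left(-139026 - 27644\right) 145041 = \left(-166670\right) 145041 = -24173983470$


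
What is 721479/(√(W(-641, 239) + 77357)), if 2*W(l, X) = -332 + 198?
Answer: 721479*√77290/77290 ≈ 2595.1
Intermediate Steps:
W(l, X) = -67 (W(l, X) = (-332 + 198)/2 = (½)*(-134) = -67)
721479/(√(W(-641, 239) + 77357)) = 721479/(√(-67 + 77357)) = 721479/(√77290) = 721479*(√77290/77290) = 721479*√77290/77290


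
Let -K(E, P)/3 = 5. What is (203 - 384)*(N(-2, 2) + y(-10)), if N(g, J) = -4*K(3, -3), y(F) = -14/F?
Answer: -55567/5 ≈ -11113.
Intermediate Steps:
K(E, P) = -15 (K(E, P) = -3*5 = -15)
N(g, J) = 60 (N(g, J) = -4*(-15) = 60)
(203 - 384)*(N(-2, 2) + y(-10)) = (203 - 384)*(60 - 14/(-10)) = -181*(60 - 14*(-1/10)) = -181*(60 + 7/5) = -181*307/5 = -55567/5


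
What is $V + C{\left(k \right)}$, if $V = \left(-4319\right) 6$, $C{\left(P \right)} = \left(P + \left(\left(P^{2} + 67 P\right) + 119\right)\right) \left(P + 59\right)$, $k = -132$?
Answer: $-651305$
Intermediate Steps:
$C{\left(P \right)} = \left(59 + P\right) \left(119 + P^{2} + 68 P\right)$ ($C{\left(P \right)} = \left(P + \left(119 + P^{2} + 67 P\right)\right) \left(59 + P\right) = \left(119 + P^{2} + 68 P\right) \left(59 + P\right) = \left(59 + P\right) \left(119 + P^{2} + 68 P\right)$)
$V = -25914$
$V + C{\left(k \right)} = -25914 + \left(7021 + \left(-132\right)^{3} + 127 \left(-132\right)^{2} + 4131 \left(-132\right)\right) = -25914 + \left(7021 - 2299968 + 127 \cdot 17424 - 545292\right) = -25914 + \left(7021 - 2299968 + 2212848 - 545292\right) = -25914 - 625391 = -651305$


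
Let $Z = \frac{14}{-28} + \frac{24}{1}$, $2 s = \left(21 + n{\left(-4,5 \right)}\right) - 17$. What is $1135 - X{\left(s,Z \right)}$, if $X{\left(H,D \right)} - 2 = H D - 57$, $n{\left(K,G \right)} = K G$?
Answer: $1378$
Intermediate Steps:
$n{\left(K,G \right)} = G K$
$s = -8$ ($s = \frac{\left(21 + 5 \left(-4\right)\right) - 17}{2} = \frac{\left(21 - 20\right) - 17}{2} = \frac{1 - 17}{2} = \frac{1}{2} \left(-16\right) = -8$)
$Z = \frac{47}{2}$ ($Z = 14 \left(- \frac{1}{28}\right) + 24 \cdot 1 = - \frac{1}{2} + 24 = \frac{47}{2} \approx 23.5$)
$X{\left(H,D \right)} = -55 + D H$ ($X{\left(H,D \right)} = 2 + \left(H D - 57\right) = 2 + \left(D H - 57\right) = 2 + \left(-57 + D H\right) = -55 + D H$)
$1135 - X{\left(s,Z \right)} = 1135 - \left(-55 + \frac{47}{2} \left(-8\right)\right) = 1135 - \left(-55 - 188\right) = 1135 - -243 = 1135 + 243 = 1378$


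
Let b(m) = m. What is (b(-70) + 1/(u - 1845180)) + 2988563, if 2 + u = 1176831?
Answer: 1997362285042/668351 ≈ 2.9885e+6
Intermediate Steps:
u = 1176829 (u = -2 + 1176831 = 1176829)
(b(-70) + 1/(u - 1845180)) + 2988563 = (-70 + 1/(1176829 - 1845180)) + 2988563 = (-70 + 1/(-668351)) + 2988563 = (-70 - 1/668351) + 2988563 = -46784571/668351 + 2988563 = 1997362285042/668351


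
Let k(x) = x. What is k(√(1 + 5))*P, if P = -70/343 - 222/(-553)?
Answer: 764*√6/3871 ≈ 0.48344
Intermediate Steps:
P = 764/3871 (P = -70*1/343 - 222*(-1/553) = -10/49 + 222/553 = 764/3871 ≈ 0.19737)
k(√(1 + 5))*P = √(1 + 5)*(764/3871) = √6*(764/3871) = 764*√6/3871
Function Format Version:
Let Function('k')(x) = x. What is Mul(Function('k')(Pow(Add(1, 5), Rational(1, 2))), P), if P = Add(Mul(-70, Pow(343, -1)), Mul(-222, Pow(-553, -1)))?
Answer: Mul(Rational(764, 3871), Pow(6, Rational(1, 2))) ≈ 0.48344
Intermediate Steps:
P = Rational(764, 3871) (P = Add(Mul(-70, Rational(1, 343)), Mul(-222, Rational(-1, 553))) = Add(Rational(-10, 49), Rational(222, 553)) = Rational(764, 3871) ≈ 0.19737)
Mul(Function('k')(Pow(Add(1, 5), Rational(1, 2))), P) = Mul(Pow(Add(1, 5), Rational(1, 2)), Rational(764, 3871)) = Mul(Pow(6, Rational(1, 2)), Rational(764, 3871)) = Mul(Rational(764, 3871), Pow(6, Rational(1, 2)))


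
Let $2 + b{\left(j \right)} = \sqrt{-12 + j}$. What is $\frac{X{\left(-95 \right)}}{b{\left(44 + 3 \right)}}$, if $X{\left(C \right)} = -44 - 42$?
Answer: $- \frac{172}{31} - \frac{86 \sqrt{35}}{31} \approx -21.961$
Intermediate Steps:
$X{\left(C \right)} = -86$ ($X{\left(C \right)} = -44 - 42 = -86$)
$b{\left(j \right)} = -2 + \sqrt{-12 + j}$
$\frac{X{\left(-95 \right)}}{b{\left(44 + 3 \right)}} = - \frac{86}{-2 + \sqrt{-12 + \left(44 + 3\right)}} = - \frac{86}{-2 + \sqrt{-12 + 47}} = - \frac{86}{-2 + \sqrt{35}}$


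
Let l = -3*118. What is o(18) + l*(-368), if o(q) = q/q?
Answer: 130273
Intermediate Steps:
o(q) = 1
l = -354
o(18) + l*(-368) = 1 - 354*(-368) = 1 + 130272 = 130273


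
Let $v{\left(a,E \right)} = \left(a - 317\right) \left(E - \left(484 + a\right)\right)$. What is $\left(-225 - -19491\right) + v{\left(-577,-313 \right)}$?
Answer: $215946$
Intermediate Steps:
$v{\left(a,E \right)} = \left(-317 + a\right) \left(-484 + E - a\right)$
$\left(-225 - -19491\right) + v{\left(-577,-313 \right)} = \left(-225 - -19491\right) - -196680 = \left(-225 + 19491\right) + \left(153428 - 332929 + 99221 + 96359 + 180601\right) = 19266 + \left(153428 - 332929 + 99221 + 96359 + 180601\right) = 19266 + 196680 = 215946$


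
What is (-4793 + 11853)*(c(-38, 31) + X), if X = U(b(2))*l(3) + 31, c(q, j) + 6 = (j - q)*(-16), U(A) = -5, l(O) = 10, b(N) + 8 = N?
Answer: -7970740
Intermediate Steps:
b(N) = -8 + N
c(q, j) = -6 - 16*j + 16*q (c(q, j) = -6 + (j - q)*(-16) = -6 + (-16*j + 16*q) = -6 - 16*j + 16*q)
X = -19 (X = -5*10 + 31 = -50 + 31 = -19)
(-4793 + 11853)*(c(-38, 31) + X) = (-4793 + 11853)*((-6 - 16*31 + 16*(-38)) - 19) = 7060*((-6 - 496 - 608) - 19) = 7060*(-1110 - 19) = 7060*(-1129) = -7970740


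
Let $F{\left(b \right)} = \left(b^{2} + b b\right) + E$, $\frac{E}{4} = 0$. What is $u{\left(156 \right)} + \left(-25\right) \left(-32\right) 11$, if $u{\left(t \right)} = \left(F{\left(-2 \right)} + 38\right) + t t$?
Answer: $33182$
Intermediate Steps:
$E = 0$ ($E = 4 \cdot 0 = 0$)
$F{\left(b \right)} = 2 b^{2}$ ($F{\left(b \right)} = \left(b^{2} + b b\right) + 0 = \left(b^{2} + b^{2}\right) + 0 = 2 b^{2} + 0 = 2 b^{2}$)
$u{\left(t \right)} = 46 + t^{2}$ ($u{\left(t \right)} = \left(2 \left(-2\right)^{2} + 38\right) + t t = \left(2 \cdot 4 + 38\right) + t^{2} = \left(8 + 38\right) + t^{2} = 46 + t^{2}$)
$u{\left(156 \right)} + \left(-25\right) \left(-32\right) 11 = \left(46 + 156^{2}\right) + \left(-25\right) \left(-32\right) 11 = \left(46 + 24336\right) + 800 \cdot 11 = 24382 + 8800 = 33182$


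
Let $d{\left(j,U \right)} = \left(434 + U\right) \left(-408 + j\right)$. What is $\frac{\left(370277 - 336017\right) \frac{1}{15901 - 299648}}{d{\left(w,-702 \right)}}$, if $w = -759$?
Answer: $- \frac{2855}{7395298061} \approx -3.8606 \cdot 10^{-7}$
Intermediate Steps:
$d{\left(j,U \right)} = \left(-408 + j\right) \left(434 + U\right)$
$\frac{\left(370277 - 336017\right) \frac{1}{15901 - 299648}}{d{\left(w,-702 \right)}} = \frac{\left(370277 - 336017\right) \frac{1}{15901 - 299648}}{-177072 - -286416 + 434 \left(-759\right) - -532818} = \frac{34260 \frac{1}{-283747}}{-177072 + 286416 - 329406 + 532818} = \frac{34260 \left(- \frac{1}{283747}\right)}{312756} = \left(- \frac{34260}{283747}\right) \frac{1}{312756} = - \frac{2855}{7395298061}$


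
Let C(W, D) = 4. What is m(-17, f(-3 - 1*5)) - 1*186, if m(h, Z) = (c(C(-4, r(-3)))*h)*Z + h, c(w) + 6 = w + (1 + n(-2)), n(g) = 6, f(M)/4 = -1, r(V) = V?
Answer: 137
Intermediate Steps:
f(M) = -4 (f(M) = 4*(-1) = -4)
c(w) = 1 + w (c(w) = -6 + (w + (1 + 6)) = -6 + (w + 7) = -6 + (7 + w) = 1 + w)
m(h, Z) = h + 5*Z*h (m(h, Z) = ((1 + 4)*h)*Z + h = (5*h)*Z + h = 5*Z*h + h = h + 5*Z*h)
m(-17, f(-3 - 1*5)) - 1*186 = -17*(1 + 5*(-4)) - 1*186 = -17*(1 - 20) - 186 = -17*(-19) - 186 = 323 - 186 = 137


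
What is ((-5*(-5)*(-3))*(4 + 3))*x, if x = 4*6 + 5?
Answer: -15225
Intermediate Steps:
x = 29 (x = 24 + 5 = 29)
((-5*(-5)*(-3))*(4 + 3))*x = ((-5*(-5)*(-3))*(4 + 3))*29 = ((25*(-3))*7)*29 = -75*7*29 = -525*29 = -15225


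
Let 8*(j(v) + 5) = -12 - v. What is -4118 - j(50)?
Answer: -16421/4 ≈ -4105.3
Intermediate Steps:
j(v) = -13/2 - v/8 (j(v) = -5 + (-12 - v)/8 = -5 + (-3/2 - v/8) = -13/2 - v/8)
-4118 - j(50) = -4118 - (-13/2 - 1/8*50) = -4118 - (-13/2 - 25/4) = -4118 - 1*(-51/4) = -4118 + 51/4 = -16421/4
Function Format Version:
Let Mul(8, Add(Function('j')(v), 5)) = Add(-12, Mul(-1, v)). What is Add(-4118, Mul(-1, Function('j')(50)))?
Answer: Rational(-16421, 4) ≈ -4105.3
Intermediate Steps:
Function('j')(v) = Add(Rational(-13, 2), Mul(Rational(-1, 8), v)) (Function('j')(v) = Add(-5, Mul(Rational(1, 8), Add(-12, Mul(-1, v)))) = Add(-5, Add(Rational(-3, 2), Mul(Rational(-1, 8), v))) = Add(Rational(-13, 2), Mul(Rational(-1, 8), v)))
Add(-4118, Mul(-1, Function('j')(50))) = Add(-4118, Mul(-1, Add(Rational(-13, 2), Mul(Rational(-1, 8), 50)))) = Add(-4118, Mul(-1, Add(Rational(-13, 2), Rational(-25, 4)))) = Add(-4118, Mul(-1, Rational(-51, 4))) = Add(-4118, Rational(51, 4)) = Rational(-16421, 4)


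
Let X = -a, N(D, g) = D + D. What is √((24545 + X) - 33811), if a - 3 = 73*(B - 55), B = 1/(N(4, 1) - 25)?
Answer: I*√1517165/17 ≈ 72.455*I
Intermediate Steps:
N(D, g) = 2*D
B = -1/17 (B = 1/(2*4 - 25) = 1/(8 - 25) = 1/(-17) = -1/17 ≈ -0.058824)
a = -68277/17 (a = 3 + 73*(-1/17 - 55) = 3 + 73*(-936/17) = 3 - 68328/17 = -68277/17 ≈ -4016.3)
X = 68277/17 (X = -1*(-68277/17) = 68277/17 ≈ 4016.3)
√((24545 + X) - 33811) = √((24545 + 68277/17) - 33811) = √(485542/17 - 33811) = √(-89245/17) = I*√1517165/17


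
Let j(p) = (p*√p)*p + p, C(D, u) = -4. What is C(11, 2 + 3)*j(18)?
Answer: -72 - 3888*√2 ≈ -5570.5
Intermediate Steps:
j(p) = p + p^(5/2) (j(p) = p^(3/2)*p + p = p^(5/2) + p = p + p^(5/2))
C(11, 2 + 3)*j(18) = -4*(18 + 18^(5/2)) = -4*(18 + 972*√2) = -72 - 3888*√2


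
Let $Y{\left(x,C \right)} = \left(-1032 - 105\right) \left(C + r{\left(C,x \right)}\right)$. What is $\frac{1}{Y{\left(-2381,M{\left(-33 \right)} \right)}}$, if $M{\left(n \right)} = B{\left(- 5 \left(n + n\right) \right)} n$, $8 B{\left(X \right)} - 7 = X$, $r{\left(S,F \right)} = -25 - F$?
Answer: $- \frac{8}{8785599} \approx -9.1058 \cdot 10^{-7}$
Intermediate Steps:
$B{\left(X \right)} = \frac{7}{8} + \frac{X}{8}$
$M{\left(n \right)} = n \left(\frac{7}{8} - \frac{5 n}{4}\right)$ ($M{\left(n \right)} = \left(\frac{7}{8} + \frac{\left(-5\right) \left(n + n\right)}{8}\right) n = \left(\frac{7}{8} + \frac{\left(-5\right) 2 n}{8}\right) n = \left(\frac{7}{8} + \frac{\left(-10\right) n}{8}\right) n = \left(\frac{7}{8} - \frac{5 n}{4}\right) n = n \left(\frac{7}{8} - \frac{5 n}{4}\right)$)
$Y{\left(x,C \right)} = 28425 - 1137 C + 1137 x$ ($Y{\left(x,C \right)} = \left(-1032 - 105\right) \left(C - \left(25 + x\right)\right) = - 1137 \left(-25 + C - x\right) = 28425 - 1137 C + 1137 x$)
$\frac{1}{Y{\left(-2381,M{\left(-33 \right)} \right)}} = \frac{1}{28425 - 1137 \cdot \frac{1}{8} \left(-33\right) \left(7 - -330\right) + 1137 \left(-2381\right)} = \frac{1}{28425 - 1137 \cdot \frac{1}{8} \left(-33\right) \left(7 + 330\right) - 2707197} = \frac{1}{28425 - 1137 \cdot \frac{1}{8} \left(-33\right) 337 - 2707197} = \frac{1}{28425 - - \frac{12644577}{8} - 2707197} = \frac{1}{28425 + \frac{12644577}{8} - 2707197} = \frac{1}{- \frac{8785599}{8}} = - \frac{8}{8785599}$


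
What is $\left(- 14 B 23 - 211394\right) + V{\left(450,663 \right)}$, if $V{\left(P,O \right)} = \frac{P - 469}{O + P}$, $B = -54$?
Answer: $- \frac{215928697}{1113} \approx -1.9401 \cdot 10^{5}$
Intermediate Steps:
$V{\left(P,O \right)} = \frac{-469 + P}{O + P}$
$\left(- 14 B 23 - 211394\right) + V{\left(450,663 \right)} = \left(\left(-14\right) \left(-54\right) 23 - 211394\right) + \frac{-469 + 450}{663 + 450} = \left(756 \cdot 23 - 211394\right) + \frac{1}{1113} \left(-19\right) = \left(17388 - 211394\right) + \frac{1}{1113} \left(-19\right) = -194006 - \frac{19}{1113} = - \frac{215928697}{1113}$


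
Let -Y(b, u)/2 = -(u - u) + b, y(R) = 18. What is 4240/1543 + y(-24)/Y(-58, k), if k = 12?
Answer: 259807/89494 ≈ 2.9031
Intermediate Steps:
Y(b, u) = -2*b (Y(b, u) = -2*(-(u - u) + b) = -2*(-1*0 + b) = -2*(0 + b) = -2*b)
4240/1543 + y(-24)/Y(-58, k) = 4240/1543 + 18/((-2*(-58))) = 4240*(1/1543) + 18/116 = 4240/1543 + 18*(1/116) = 4240/1543 + 9/58 = 259807/89494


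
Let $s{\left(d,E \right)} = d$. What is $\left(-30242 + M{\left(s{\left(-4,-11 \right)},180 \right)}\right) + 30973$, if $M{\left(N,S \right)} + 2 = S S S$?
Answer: $5832729$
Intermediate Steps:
$M{\left(N,S \right)} = -2 + S^{3}$ ($M{\left(N,S \right)} = -2 + S S S = -2 + S^{2} S = -2 + S^{3}$)
$\left(-30242 + M{\left(s{\left(-4,-11 \right)},180 \right)}\right) + 30973 = \left(-30242 - \left(2 - 180^{3}\right)\right) + 30973 = \left(-30242 + \left(-2 + 5832000\right)\right) + 30973 = \left(-30242 + 5831998\right) + 30973 = 5801756 + 30973 = 5832729$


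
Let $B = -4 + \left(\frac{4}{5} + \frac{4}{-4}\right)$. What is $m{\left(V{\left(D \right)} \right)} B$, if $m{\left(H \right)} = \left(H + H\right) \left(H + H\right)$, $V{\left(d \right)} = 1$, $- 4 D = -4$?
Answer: $- \frac{84}{5} \approx -16.8$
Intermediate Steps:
$D = 1$ ($D = \left(- \frac{1}{4}\right) \left(-4\right) = 1$)
$B = - \frac{21}{5}$ ($B = -4 + \left(4 \cdot \frac{1}{5} + 4 \left(- \frac{1}{4}\right)\right) = -4 + \left(\frac{4}{5} - 1\right) = -4 - \frac{1}{5} = - \frac{21}{5} \approx -4.2$)
$m{\left(H \right)} = 4 H^{2}$ ($m{\left(H \right)} = 2 H 2 H = 4 H^{2}$)
$m{\left(V{\left(D \right)} \right)} B = 4 \cdot 1^{2} \left(- \frac{21}{5}\right) = 4 \cdot 1 \left(- \frac{21}{5}\right) = 4 \left(- \frac{21}{5}\right) = - \frac{84}{5}$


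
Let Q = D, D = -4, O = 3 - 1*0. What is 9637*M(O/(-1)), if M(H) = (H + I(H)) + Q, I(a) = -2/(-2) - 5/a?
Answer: -125281/3 ≈ -41760.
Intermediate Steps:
I(a) = 1 - 5/a (I(a) = -2*(-½) - 5/a = 1 - 5/a)
O = 3 (O = 3 + 0 = 3)
Q = -4
M(H) = -4 + H + (-5 + H)/H (M(H) = (H + (-5 + H)/H) - 4 = -4 + H + (-5 + H)/H)
9637*M(O/(-1)) = 9637*(-3 + 3/(-1) - 5/(3/(-1))) = 9637*(-3 + 3*(-1) - 5/(3*(-1))) = 9637*(-3 - 3 - 5/(-3)) = 9637*(-3 - 3 - 5*(-⅓)) = 9637*(-3 - 3 + 5/3) = 9637*(-13/3) = -125281/3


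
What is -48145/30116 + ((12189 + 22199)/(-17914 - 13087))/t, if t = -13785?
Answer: -20573671624817/12870036009060 ≈ -1.5986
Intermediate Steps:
-48145/30116 + ((12189 + 22199)/(-17914 - 13087))/t = -48145/30116 + ((12189 + 22199)/(-17914 - 13087))/(-13785) = -48145*1/30116 + (34388/(-31001))*(-1/13785) = -48145/30116 + (34388*(-1/31001))*(-1/13785) = -48145/30116 - 34388/31001*(-1/13785) = -48145/30116 + 34388/427348785 = -20573671624817/12870036009060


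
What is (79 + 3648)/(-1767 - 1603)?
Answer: -3727/3370 ≈ -1.1059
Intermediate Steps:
(79 + 3648)/(-1767 - 1603) = 3727/(-3370) = 3727*(-1/3370) = -3727/3370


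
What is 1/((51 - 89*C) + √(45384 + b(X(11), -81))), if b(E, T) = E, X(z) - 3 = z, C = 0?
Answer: -51/42797 + √45398/42797 ≈ 0.0037869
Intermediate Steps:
X(z) = 3 + z
1/((51 - 89*C) + √(45384 + b(X(11), -81))) = 1/((51 - 89*0) + √(45384 + (3 + 11))) = 1/((51 + 0) + √(45384 + 14)) = 1/(51 + √45398)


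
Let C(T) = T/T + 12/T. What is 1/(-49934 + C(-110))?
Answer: -55/2746321 ≈ -2.0027e-5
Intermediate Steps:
C(T) = 1 + 12/T
1/(-49934 + C(-110)) = 1/(-49934 + (12 - 110)/(-110)) = 1/(-49934 - 1/110*(-98)) = 1/(-49934 + 49/55) = 1/(-2746321/55) = -55/2746321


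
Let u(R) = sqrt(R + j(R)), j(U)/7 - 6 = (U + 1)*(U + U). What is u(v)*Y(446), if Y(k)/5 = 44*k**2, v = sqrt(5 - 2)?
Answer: 43761520*sqrt(84 + 15*sqrt(3)) ≈ 4.5893e+8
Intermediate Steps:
v = sqrt(3) ≈ 1.7320
Y(k) = 220*k**2 (Y(k) = 5*(44*k**2) = 220*k**2)
j(U) = 42 + 14*U*(1 + U) (j(U) = 42 + 7*((U + 1)*(U + U)) = 42 + 7*((1 + U)*(2*U)) = 42 + 7*(2*U*(1 + U)) = 42 + 14*U*(1 + U))
u(R) = sqrt(42 + 14*R**2 + 15*R) (u(R) = sqrt(R + (42 + 14*R + 14*R**2)) = sqrt(42 + 14*R**2 + 15*R))
u(v)*Y(446) = sqrt(42 + 14*(sqrt(3))**2 + 15*sqrt(3))*(220*446**2) = sqrt(42 + 14*3 + 15*sqrt(3))*(220*198916) = sqrt(42 + 42 + 15*sqrt(3))*43761520 = sqrt(84 + 15*sqrt(3))*43761520 = 43761520*sqrt(84 + 15*sqrt(3))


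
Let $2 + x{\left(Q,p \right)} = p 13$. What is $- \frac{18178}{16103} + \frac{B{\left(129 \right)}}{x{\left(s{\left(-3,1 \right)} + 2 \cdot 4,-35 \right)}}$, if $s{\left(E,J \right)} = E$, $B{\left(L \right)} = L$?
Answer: $- \frac{10384633}{7359071} \approx -1.4111$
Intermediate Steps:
$x{\left(Q,p \right)} = -2 + 13 p$ ($x{\left(Q,p \right)} = -2 + p 13 = -2 + 13 p$)
$- \frac{18178}{16103} + \frac{B{\left(129 \right)}}{x{\left(s{\left(-3,1 \right)} + 2 \cdot 4,-35 \right)}} = - \frac{18178}{16103} + \frac{129}{-2 + 13 \left(-35\right)} = \left(-18178\right) \frac{1}{16103} + \frac{129}{-2 - 455} = - \frac{18178}{16103} + \frac{129}{-457} = - \frac{18178}{16103} + 129 \left(- \frac{1}{457}\right) = - \frac{18178}{16103} - \frac{129}{457} = - \frac{10384633}{7359071}$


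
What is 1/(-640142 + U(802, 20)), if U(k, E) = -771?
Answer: -1/640913 ≈ -1.5603e-6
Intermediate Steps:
1/(-640142 + U(802, 20)) = 1/(-640142 - 771) = 1/(-640913) = -1/640913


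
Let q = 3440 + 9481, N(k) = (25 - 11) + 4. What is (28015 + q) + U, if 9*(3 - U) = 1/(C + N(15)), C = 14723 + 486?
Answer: 5610403376/137043 ≈ 40939.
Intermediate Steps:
N(k) = 18 (N(k) = 14 + 4 = 18)
C = 15209
q = 12921
U = 411128/137043 (U = 3 - 1/(9*(15209 + 18)) = 3 - ⅑/15227 = 3 - ⅑*1/15227 = 3 - 1/137043 = 411128/137043 ≈ 3.0000)
(28015 + q) + U = (28015 + 12921) + 411128/137043 = 40936 + 411128/137043 = 5610403376/137043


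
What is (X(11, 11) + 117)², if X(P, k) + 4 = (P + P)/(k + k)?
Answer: 12996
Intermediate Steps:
X(P, k) = -4 + P/k (X(P, k) = -4 + (P + P)/(k + k) = -4 + (2*P)/((2*k)) = -4 + (2*P)*(1/(2*k)) = -4 + P/k)
(X(11, 11) + 117)² = ((-4 + 11/11) + 117)² = ((-4 + 11*(1/11)) + 117)² = ((-4 + 1) + 117)² = (-3 + 117)² = 114² = 12996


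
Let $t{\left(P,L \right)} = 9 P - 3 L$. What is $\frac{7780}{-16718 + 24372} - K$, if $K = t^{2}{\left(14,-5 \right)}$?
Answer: $- \frac{76080697}{3827} \approx -19880.0$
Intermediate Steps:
$t{\left(P,L \right)} = - 3 L + 9 P$
$K = 19881$ ($K = \left(\left(-3\right) \left(-5\right) + 9 \cdot 14\right)^{2} = \left(15 + 126\right)^{2} = 141^{2} = 19881$)
$\frac{7780}{-16718 + 24372} - K = \frac{7780}{-16718 + 24372} - 19881 = \frac{7780}{7654} - 19881 = 7780 \cdot \frac{1}{7654} - 19881 = \frac{3890}{3827} - 19881 = - \frac{76080697}{3827}$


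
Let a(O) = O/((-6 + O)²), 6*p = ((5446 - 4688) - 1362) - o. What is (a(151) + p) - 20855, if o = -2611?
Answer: -862886723/42050 ≈ -20521.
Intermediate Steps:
p = 669/2 (p = (((5446 - 4688) - 1362) - 1*(-2611))/6 = ((758 - 1362) + 2611)/6 = (-604 + 2611)/6 = (⅙)*2007 = 669/2 ≈ 334.50)
a(O) = O/(-6 + O)²
(a(151) + p) - 20855 = (151/(-6 + 151)² + 669/2) - 20855 = (151/145² + 669/2) - 20855 = (151*(1/21025) + 669/2) - 20855 = (151/21025 + 669/2) - 20855 = 14066027/42050 - 20855 = -862886723/42050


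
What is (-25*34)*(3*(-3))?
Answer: 7650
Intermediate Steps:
(-25*34)*(3*(-3)) = -850*(-9) = 7650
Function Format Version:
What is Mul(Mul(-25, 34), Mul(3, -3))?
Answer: 7650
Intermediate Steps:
Mul(Mul(-25, 34), Mul(3, -3)) = Mul(-850, -9) = 7650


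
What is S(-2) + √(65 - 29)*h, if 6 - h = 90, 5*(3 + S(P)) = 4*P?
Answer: -2543/5 ≈ -508.60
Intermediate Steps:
S(P) = -3 + 4*P/5 (S(P) = -3 + (4*P)/5 = -3 + 4*P/5)
h = -84 (h = 6 - 1*90 = 6 - 90 = -84)
S(-2) + √(65 - 29)*h = (-3 + (⅘)*(-2)) + √(65 - 29)*(-84) = (-3 - 8/5) + √36*(-84) = -23/5 + 6*(-84) = -23/5 - 504 = -2543/5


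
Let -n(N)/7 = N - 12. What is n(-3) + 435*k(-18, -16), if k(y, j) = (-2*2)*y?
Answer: 31425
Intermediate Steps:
k(y, j) = -4*y
n(N) = 84 - 7*N (n(N) = -7*(N - 12) = -7*(-12 + N) = 84 - 7*N)
n(-3) + 435*k(-18, -16) = (84 - 7*(-3)) + 435*(-4*(-18)) = (84 + 21) + 435*72 = 105 + 31320 = 31425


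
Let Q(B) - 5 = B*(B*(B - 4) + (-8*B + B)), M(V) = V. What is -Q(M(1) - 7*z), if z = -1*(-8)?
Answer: 199645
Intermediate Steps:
z = 8
Q(B) = 5 + B*(-7*B + B*(-4 + B)) (Q(B) = 5 + B*(B*(B - 4) + (-8*B + B)) = 5 + B*(B*(-4 + B) - 7*B) = 5 + B*(-7*B + B*(-4 + B)))
-Q(M(1) - 7*z) = -(5 + (1 - 7*8)³ - 11*(1 - 7*8)²) = -(5 + (1 - 56)³ - 11*(1 - 56)²) = -(5 + (-55)³ - 11*(-55)²) = -(5 - 166375 - 11*3025) = -(5 - 166375 - 33275) = -1*(-199645) = 199645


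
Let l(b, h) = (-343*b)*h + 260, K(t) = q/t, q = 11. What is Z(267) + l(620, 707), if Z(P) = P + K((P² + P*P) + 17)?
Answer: -21439171511324/142595 ≈ -1.5035e+8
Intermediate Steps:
K(t) = 11/t
l(b, h) = 260 - 343*b*h (l(b, h) = -343*b*h + 260 = 260 - 343*b*h)
Z(P) = P + 11/(17 + 2*P²) (Z(P) = P + 11/((P² + P*P) + 17) = P + 11/((P² + P²) + 17) = P + 11/(2*P² + 17) = P + 11/(17 + 2*P²))
Z(267) + l(620, 707) = (267 + 11/(17 + 2*267²)) + (260 - 343*620*707) = (267 + 11/(17 + 2*71289)) + (260 - 150350620) = (267 + 11/(17 + 142578)) - 150350360 = (267 + 11/142595) - 150350360 = 38072876/142595 - 150350360 = -21439171511324/142595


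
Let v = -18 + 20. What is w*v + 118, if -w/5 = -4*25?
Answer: 1118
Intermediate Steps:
v = 2
w = 500 (w = -(-20)*25 = -5*(-100) = 500)
w*v + 118 = 500*2 + 118 = 1000 + 118 = 1118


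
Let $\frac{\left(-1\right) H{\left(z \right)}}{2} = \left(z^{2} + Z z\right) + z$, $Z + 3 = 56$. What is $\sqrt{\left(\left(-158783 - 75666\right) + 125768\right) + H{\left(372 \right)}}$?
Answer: $25 i \sqrt{681} \approx 652.4 i$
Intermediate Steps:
$Z = 53$ ($Z = -3 + 56 = 53$)
$H{\left(z \right)} = - 108 z - 2 z^{2}$ ($H{\left(z \right)} = - 2 \left(\left(z^{2} + 53 z\right) + z\right) = - 2 \left(z^{2} + 54 z\right) = - 108 z - 2 z^{2}$)
$\sqrt{\left(\left(-158783 - 75666\right) + 125768\right) + H{\left(372 \right)}} = \sqrt{\left(\left(-158783 - 75666\right) + 125768\right) - 744 \left(54 + 372\right)} = \sqrt{\left(-234449 + 125768\right) - 744 \cdot 426} = \sqrt{-108681 - 316944} = \sqrt{-425625} = 25 i \sqrt{681}$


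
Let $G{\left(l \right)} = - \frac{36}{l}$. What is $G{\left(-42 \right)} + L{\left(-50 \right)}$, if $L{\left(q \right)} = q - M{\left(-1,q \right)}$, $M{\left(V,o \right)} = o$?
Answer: $\frac{6}{7} \approx 0.85714$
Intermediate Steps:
$L{\left(q \right)} = 0$ ($L{\left(q \right)} = q - q = 0$)
$G{\left(-42 \right)} + L{\left(-50 \right)} = - \frac{36}{-42} + 0 = \left(-36\right) \left(- \frac{1}{42}\right) + 0 = \frac{6}{7} + 0 = \frac{6}{7}$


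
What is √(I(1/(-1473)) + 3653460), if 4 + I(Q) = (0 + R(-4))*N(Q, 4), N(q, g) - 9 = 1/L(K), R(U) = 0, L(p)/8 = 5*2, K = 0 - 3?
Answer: 4*√228341 ≈ 1911.4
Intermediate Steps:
K = -3
L(p) = 80 (L(p) = 8*(5*2) = 8*10 = 80)
N(q, g) = 721/80 (N(q, g) = 9 + 1/80 = 721/80)
I(Q) = -4 (I(Q) = -4 + (0 + 0)*(721/80) = -4 + 0*(721/80) = -4 + 0 = -4)
√(I(1/(-1473)) + 3653460) = √(-4 + 3653460) = √3653456 = 4*√228341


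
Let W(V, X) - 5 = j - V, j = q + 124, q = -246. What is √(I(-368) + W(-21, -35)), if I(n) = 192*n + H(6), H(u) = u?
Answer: I*√70746 ≈ 265.98*I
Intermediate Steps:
I(n) = 6 + 192*n (I(n) = 192*n + 6 = 6 + 192*n)
j = -122 (j = -246 + 124 = -122)
W(V, X) = -117 - V (W(V, X) = 5 + (-122 - V) = -117 - V)
√(I(-368) + W(-21, -35)) = √((6 + 192*(-368)) + (-117 - 1*(-21))) = √((6 - 70656) + (-117 + 21)) = √(-70650 - 96) = √(-70746) = I*√70746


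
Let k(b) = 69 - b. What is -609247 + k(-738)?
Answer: -608440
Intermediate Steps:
-609247 + k(-738) = -609247 + (69 - 1*(-738)) = -609247 + (69 + 738) = -609247 + 807 = -608440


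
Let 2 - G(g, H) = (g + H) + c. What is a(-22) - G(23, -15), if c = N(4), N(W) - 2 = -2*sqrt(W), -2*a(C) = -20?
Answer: 14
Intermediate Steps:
a(C) = 10 (a(C) = -1/2*(-20) = 10)
N(W) = 2 - 2*sqrt(W)
c = -2 (c = 2 - 2*sqrt(4) = 2 - 2*2 = 2 - 4 = -2)
G(g, H) = 4 - H - g (G(g, H) = 2 - ((g + H) - 2) = 2 - ((H + g) - 2) = 2 - (-2 + H + g) = 2 + (2 - H - g) = 4 - H - g)
a(-22) - G(23, -15) = 10 - (4 - 1*(-15) - 1*23) = 10 - (4 + 15 - 23) = 10 - 1*(-4) = 10 + 4 = 14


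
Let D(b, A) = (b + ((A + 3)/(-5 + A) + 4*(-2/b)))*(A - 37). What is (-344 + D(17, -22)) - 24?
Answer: -635602/459 ≈ -1384.8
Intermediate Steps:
D(b, A) = (-37 + A)*(b - 8/b + (3 + A)/(-5 + A)) (D(b, A) = (b + ((3 + A)/(-5 + A) - 8/b))*(-37 + A) = (b + (-8/b + (3 + A)/(-5 + A)))*(-37 + A) = (b - 8/b + (3 + A)/(-5 + A))*(-37 + A) = (-37 + A)*(b - 8/b + (3 + A)/(-5 + A)))
(-344 + D(17, -22)) - 24 = (-344 + (-1480 - 111*17 - 8*(-22)² + 185*17² + 336*(-22) + 17*(-22)² + (-22)²*17² - 42*(-22)*17² - 34*(-22)*17)/(17*(-5 - 22))) - 24 = (-344 + (1/17)*(-1480 - 1887 - 8*484 + 185*289 - 7392 + 17*484 + 484*289 - 42*(-22)*289 + 12716)/(-27)) - 24 = (-344 + (1/17)*(-1/27)*(-1480 - 1887 - 3872 + 53465 - 7392 + 8228 + 139876 + 267036 + 12716)) - 24 = (-344 + (1/17)*(-1/27)*466690) - 24 = (-344 - 466690/459) - 24 = -624586/459 - 24 = -635602/459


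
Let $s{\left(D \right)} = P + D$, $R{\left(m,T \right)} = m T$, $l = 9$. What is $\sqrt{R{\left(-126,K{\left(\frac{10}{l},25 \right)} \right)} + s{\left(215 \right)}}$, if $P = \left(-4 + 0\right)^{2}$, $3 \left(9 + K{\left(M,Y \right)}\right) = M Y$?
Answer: $\frac{\sqrt{1785}}{3} \approx 14.083$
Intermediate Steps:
$K{\left(M,Y \right)} = -9 + \frac{M Y}{3}$
$P = 16$ ($P = \left(-4\right)^{2} = 16$)
$R{\left(m,T \right)} = T m$
$s{\left(D \right)} = 16 + D$
$\sqrt{R{\left(-126,K{\left(\frac{10}{l},25 \right)} \right)} + s{\left(215 \right)}} = \sqrt{\left(-9 + \frac{1}{3} \cdot \frac{10}{9} \cdot 25\right) \left(-126\right) + \left(16 + 215\right)} = \sqrt{\left(-9 + \frac{1}{3} \cdot 10 \cdot \frac{1}{9} \cdot 25\right) \left(-126\right) + 231} = \sqrt{\left(-9 + \frac{1}{3} \cdot \frac{10}{9} \cdot 25\right) \left(-126\right) + 231} = \sqrt{\left(-9 + \frac{250}{27}\right) \left(-126\right) + 231} = \sqrt{\frac{7}{27} \left(-126\right) + 231} = \sqrt{- \frac{98}{3} + 231} = \sqrt{\frac{595}{3}} = \frac{\sqrt{1785}}{3}$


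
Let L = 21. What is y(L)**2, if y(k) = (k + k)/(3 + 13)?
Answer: 441/64 ≈ 6.8906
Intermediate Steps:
y(k) = k/8 (y(k) = (2*k)/16 = (2*k)*(1/16) = k/8)
y(L)**2 = ((1/8)*21)**2 = (21/8)**2 = 441/64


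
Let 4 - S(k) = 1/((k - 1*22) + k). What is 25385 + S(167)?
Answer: 7921367/312 ≈ 25389.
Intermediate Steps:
S(k) = 4 - 1/(-22 + 2*k) (S(k) = 4 - 1/((k - 1*22) + k) = 4 - 1/((k - 22) + k) = 4 - 1/((-22 + k) + k) = 4 - 1/(-22 + 2*k))
25385 + S(167) = 25385 + (-89 + 8*167)/(2*(-11 + 167)) = 25385 + (1/2)*(-89 + 1336)/156 = 25385 + (1/2)*(1/156)*1247 = 25385 + 1247/312 = 7921367/312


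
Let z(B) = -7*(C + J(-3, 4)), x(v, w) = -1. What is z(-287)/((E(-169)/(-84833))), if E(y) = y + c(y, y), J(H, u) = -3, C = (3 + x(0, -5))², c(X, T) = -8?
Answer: -593831/177 ≈ -3355.0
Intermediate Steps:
C = 4 (C = (3 - 1)² = 2² = 4)
E(y) = -8 + y (E(y) = y - 8 = -8 + y)
z(B) = -7 (z(B) = -7*(4 - 3) = -7*1 = -7)
z(-287)/((E(-169)/(-84833))) = -7*(-84833/(-8 - 169)) = -7/((-177*(-1/84833))) = -7/177/84833 = -7*84833/177 = -593831/177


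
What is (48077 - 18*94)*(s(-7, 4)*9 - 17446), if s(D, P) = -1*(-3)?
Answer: -807980315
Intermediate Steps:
s(D, P) = 3
(48077 - 18*94)*(s(-7, 4)*9 - 17446) = (48077 - 18*94)*(3*9 - 17446) = (48077 - 1692)*(27 - 17446) = 46385*(-17419) = -807980315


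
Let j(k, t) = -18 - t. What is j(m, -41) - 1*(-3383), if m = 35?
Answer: 3406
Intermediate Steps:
j(m, -41) - 1*(-3383) = (-18 - 1*(-41)) - 1*(-3383) = (-18 + 41) + 3383 = 23 + 3383 = 3406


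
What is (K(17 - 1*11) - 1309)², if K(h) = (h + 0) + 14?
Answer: 1661521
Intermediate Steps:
K(h) = 14 + h (K(h) = h + 14 = 14 + h)
(K(17 - 1*11) - 1309)² = ((14 + (17 - 1*11)) - 1309)² = ((14 + (17 - 11)) - 1309)² = ((14 + 6) - 1309)² = (20 - 1309)² = (-1289)² = 1661521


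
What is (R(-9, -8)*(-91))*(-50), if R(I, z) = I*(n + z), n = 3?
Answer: 204750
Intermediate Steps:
R(I, z) = I*(3 + z)
(R(-9, -8)*(-91))*(-50) = (-9*(3 - 8)*(-91))*(-50) = (-9*(-5)*(-91))*(-50) = (45*(-91))*(-50) = -4095*(-50) = 204750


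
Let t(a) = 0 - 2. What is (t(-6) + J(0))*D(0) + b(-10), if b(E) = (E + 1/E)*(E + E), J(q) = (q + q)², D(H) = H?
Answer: 202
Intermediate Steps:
t(a) = -2
J(q) = 4*q² (J(q) = (2*q)² = 4*q²)
b(E) = 2*E*(E + 1/E) (b(E) = (E + 1/E)*(2*E) = 2*E*(E + 1/E))
(t(-6) + J(0))*D(0) + b(-10) = (-2 + 4*0²)*0 + (2 + 2*(-10)²) = (-2 + 4*0)*0 + (2 + 2*100) = (-2 + 0)*0 + (2 + 200) = -2*0 + 202 = 0 + 202 = 202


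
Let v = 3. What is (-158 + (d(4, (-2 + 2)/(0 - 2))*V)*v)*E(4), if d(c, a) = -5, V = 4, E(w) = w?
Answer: -872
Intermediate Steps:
(-158 + (d(4, (-2 + 2)/(0 - 2))*V)*v)*E(4) = (-158 - 5*4*3)*4 = (-158 - 20*3)*4 = (-158 - 60)*4 = -218*4 = -872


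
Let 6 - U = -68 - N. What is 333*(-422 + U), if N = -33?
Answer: -126873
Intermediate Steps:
U = 41 (U = 6 - (-68 - 1*(-33)) = 6 - (-68 + 33) = 6 - 1*(-35) = 6 + 35 = 41)
333*(-422 + U) = 333*(-422 + 41) = 333*(-381) = -126873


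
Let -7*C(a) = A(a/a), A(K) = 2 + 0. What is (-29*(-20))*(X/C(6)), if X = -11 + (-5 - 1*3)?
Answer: 38570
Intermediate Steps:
A(K) = 2
X = -19 (X = -11 + (-5 - 3) = -11 - 8 = -19)
C(a) = -2/7 (C(a) = -⅐*2 = -2/7)
(-29*(-20))*(X/C(6)) = (-29*(-20))*(-19/(-2/7)) = 580*(-19*(-7/2)) = 580*(133/2) = 38570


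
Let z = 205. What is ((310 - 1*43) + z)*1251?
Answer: 590472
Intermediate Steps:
((310 - 1*43) + z)*1251 = ((310 - 1*43) + 205)*1251 = ((310 - 43) + 205)*1251 = (267 + 205)*1251 = 472*1251 = 590472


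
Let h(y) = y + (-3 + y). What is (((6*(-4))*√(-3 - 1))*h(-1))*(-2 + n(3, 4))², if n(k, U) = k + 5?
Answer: 8640*I ≈ 8640.0*I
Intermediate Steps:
n(k, U) = 5 + k
h(y) = -3 + 2*y
(((6*(-4))*√(-3 - 1))*h(-1))*(-2 + n(3, 4))² = (((6*(-4))*√(-3 - 1))*(-3 + 2*(-1)))*(-2 + (5 + 3))² = ((-48*I)*(-3 - 2))*(-2 + 8)² = (-48*I*(-5))*6² = (-48*I*(-5))*36 = (240*I)*36 = 8640*I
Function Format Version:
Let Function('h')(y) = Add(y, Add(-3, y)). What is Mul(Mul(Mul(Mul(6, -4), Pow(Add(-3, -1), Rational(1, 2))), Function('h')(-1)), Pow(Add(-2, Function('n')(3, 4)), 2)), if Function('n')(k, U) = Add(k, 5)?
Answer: Mul(8640, I) ≈ Mul(8640.0, I)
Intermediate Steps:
Function('n')(k, U) = Add(5, k)
Function('h')(y) = Add(-3, Mul(2, y))
Mul(Mul(Mul(Mul(6, -4), Pow(Add(-3, -1), Rational(1, 2))), Function('h')(-1)), Pow(Add(-2, Function('n')(3, 4)), 2)) = Mul(Mul(Mul(Mul(6, -4), Pow(Add(-3, -1), Rational(1, 2))), Add(-3, Mul(2, -1))), Pow(Add(-2, Add(5, 3)), 2)) = Mul(Mul(Mul(-24, Pow(-4, Rational(1, 2))), Add(-3, -2)), Pow(Add(-2, 8), 2)) = Mul(Mul(Mul(-24, Mul(2, I)), -5), Pow(6, 2)) = Mul(Mul(Mul(-48, I), -5), 36) = Mul(Mul(240, I), 36) = Mul(8640, I)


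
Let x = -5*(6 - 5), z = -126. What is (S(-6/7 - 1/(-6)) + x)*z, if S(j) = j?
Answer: 717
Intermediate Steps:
x = -5 (x = -5*1 = -5)
(S(-6/7 - 1/(-6)) + x)*z = ((-6/7 - 1/(-6)) - 5)*(-126) = ((-6*⅐ - 1*(-⅙)) - 5)*(-126) = ((-6/7 + ⅙) - 5)*(-126) = (-29/42 - 5)*(-126) = -239/42*(-126) = 717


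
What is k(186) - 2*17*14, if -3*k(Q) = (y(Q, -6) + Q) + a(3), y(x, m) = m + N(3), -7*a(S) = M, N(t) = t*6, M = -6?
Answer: -3796/7 ≈ -542.29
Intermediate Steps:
N(t) = 6*t
a(S) = 6/7 (a(S) = -1/7*(-6) = 6/7)
y(x, m) = 18 + m (y(x, m) = m + 6*3 = m + 18 = 18 + m)
k(Q) = -30/7 - Q/3 (k(Q) = -(((18 - 6) + Q) + 6/7)/3 = -((12 + Q) + 6/7)/3 = -(90/7 + Q)/3 = -30/7 - Q/3)
k(186) - 2*17*14 = (-30/7 - 1/3*186) - 2*17*14 = (-30/7 - 62) - 34*14 = -464/7 - 1*476 = -464/7 - 476 = -3796/7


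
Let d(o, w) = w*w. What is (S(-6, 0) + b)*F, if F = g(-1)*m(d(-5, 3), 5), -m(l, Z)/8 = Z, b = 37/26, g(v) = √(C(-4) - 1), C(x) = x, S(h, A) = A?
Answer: -740*I*√5/13 ≈ -127.28*I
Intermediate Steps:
g(v) = I*√5 (g(v) = √(-4 - 1) = √(-5) = I*√5)
d(o, w) = w²
b = 37/26 (b = 37*(1/26) = 37/26 ≈ 1.4231)
m(l, Z) = -8*Z
F = -40*I*√5 (F = (I*√5)*(-8*5) = (I*√5)*(-40) = -40*I*√5 ≈ -89.443*I)
(S(-6, 0) + b)*F = (0 + 37/26)*(-40*I*√5) = 37*(-40*I*√5)/26 = -740*I*√5/13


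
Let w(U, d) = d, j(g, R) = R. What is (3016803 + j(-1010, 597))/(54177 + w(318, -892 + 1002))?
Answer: 3017400/54287 ≈ 55.582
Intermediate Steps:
(3016803 + j(-1010, 597))/(54177 + w(318, -892 + 1002)) = (3016803 + 597)/(54177 + (-892 + 1002)) = 3017400/(54177 + 110) = 3017400/54287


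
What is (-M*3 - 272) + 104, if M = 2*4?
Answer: -192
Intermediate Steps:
M = 8
(-M*3 - 272) + 104 = (-1*8*3 - 272) + 104 = (-8*3 - 272) + 104 = (-24 - 272) + 104 = -296 + 104 = -192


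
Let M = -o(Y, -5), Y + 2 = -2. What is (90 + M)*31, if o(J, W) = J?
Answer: 2914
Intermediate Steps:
Y = -4 (Y = -2 - 2 = -4)
M = 4 (M = -1*(-4) = 4)
(90 + M)*31 = (90 + 4)*31 = 94*31 = 2914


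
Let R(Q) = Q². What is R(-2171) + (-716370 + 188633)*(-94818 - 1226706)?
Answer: 697421824429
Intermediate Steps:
R(-2171) + (-716370 + 188633)*(-94818 - 1226706) = (-2171)² + (-716370 + 188633)*(-94818 - 1226706) = 4713241 - 527737*(-1321524) = 4713241 + 697417111188 = 697421824429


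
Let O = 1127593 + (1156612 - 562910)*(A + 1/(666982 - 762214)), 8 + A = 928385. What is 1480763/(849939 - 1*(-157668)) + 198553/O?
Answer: 1689680169059146105913/1149767483905981258509 ≈ 1.4696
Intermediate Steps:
A = 928377 (A = -8 + 928385 = 928377)
O = 26245006366408301/47616 (O = 1127593 + (1156612 - 562910)*(928377 + 1/(666982 - 762214)) = 1127593 + 593702*(928377 + 1/(-95232)) = 1127593 + 593702*(928377 - 1/95232) = 1127593 + 593702*(88411198463/95232) = 1127593 + 26244952674940013/47616 = 26245006366408301/47616 ≈ 5.5118e+11)
1480763/(849939 - 1*(-157668)) + 198553/O = 1480763/(849939 - 1*(-157668)) + 198553/(26245006366408301/47616) = 1480763/(849939 + 157668) + 198553*(47616/26245006366408301) = 1480763/1007607 + 9454299648/26245006366408301 = 1480763*(1/1007607) + 9454299648/26245006366408301 = 64381/43809 + 9454299648/26245006366408301 = 1689680169059146105913/1149767483905981258509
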